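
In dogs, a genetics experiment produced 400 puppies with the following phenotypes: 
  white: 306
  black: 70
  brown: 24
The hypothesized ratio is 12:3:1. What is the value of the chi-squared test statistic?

0.493

Under the 12:3:1 hypothesis (Σ ratio = 16, N = 400):
  white: 400 × 12/16 = 300
  black: 400 × 3/16 = 75
  brown: 400 × 1/16 = 25
χ² = Σ (O − E)² / E
  white: (306 − 300)² / 300 = 0.1200
  black: (70 − 75)² / 75 = 0.3333
  brown: (24 − 25)² / 25 = 0.0400
χ² = 0.1200 + 0.3333 + 0.0400 = 0.4933 ≈ 0.493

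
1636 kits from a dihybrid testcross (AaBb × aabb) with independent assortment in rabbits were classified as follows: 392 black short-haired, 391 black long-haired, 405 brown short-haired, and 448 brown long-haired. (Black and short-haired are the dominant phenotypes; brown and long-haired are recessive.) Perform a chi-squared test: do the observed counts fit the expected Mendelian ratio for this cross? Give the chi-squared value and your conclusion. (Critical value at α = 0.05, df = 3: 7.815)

A dihybrid testcross with independent assortment gives a 1:1:1:1 ratio.
The 1:1:1:1 ratio has 4 parts, so with N = 1636 the expected counts are:
  black short-haired: 1636 × 1/4 = 409
  black long-haired: 1636 × 1/4 = 409
  brown short-haired: 1636 × 1/4 = 409
  brown long-haired: 1636 × 1/4 = 409
χ² = Σ (O − E)² / E
  black short-haired: (392 − 409)² / 409 = 0.7066
  black long-haired: (391 − 409)² / 409 = 0.7922
  brown short-haired: (405 − 409)² / 409 = 0.0391
  brown long-haired: (448 − 409)² / 409 = 3.7188
χ² = 0.7066 + 0.7922 + 0.0391 + 3.7188 = 5.2567 ≈ 5.257
Degrees of freedom = 4 − 1 = 3; critical value at α = 0.05 is 7.815.
Since 5.257 < 7.815, we fail to reject the null hypothesis — the data are consistent with the 1:1:1:1 ratio.

5.257; consistent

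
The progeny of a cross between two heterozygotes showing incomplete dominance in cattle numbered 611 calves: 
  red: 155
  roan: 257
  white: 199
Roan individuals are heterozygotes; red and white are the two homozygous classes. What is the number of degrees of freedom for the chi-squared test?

With incomplete dominance, a heterozygote × heterozygote cross gives a 1:2:1 phenotypic ratio.
A goodness-of-fit test with 3 phenotype classes has df = 3 − 1 = 2.

2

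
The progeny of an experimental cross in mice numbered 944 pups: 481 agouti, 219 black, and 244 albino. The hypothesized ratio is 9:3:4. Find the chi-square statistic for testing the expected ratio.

Expected counts for N = 944 under a 9:3:4 ratio (total parts = 16):
  agouti: 944 × 9/16 = 531
  black: 944 × 3/16 = 177
  albino: 944 × 4/16 = 236
χ² = Σ (O − E)² / E
  agouti: (481 − 531)² / 531 = 4.7081
  black: (219 − 177)² / 177 = 9.9661
  albino: (244 − 236)² / 236 = 0.2712
χ² = 4.7081 + 9.9661 + 0.2712 = 14.9454 ≈ 14.945

14.945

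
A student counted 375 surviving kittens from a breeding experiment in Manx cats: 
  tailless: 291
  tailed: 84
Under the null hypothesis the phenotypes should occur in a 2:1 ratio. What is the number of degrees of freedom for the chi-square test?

1

A goodness-of-fit test with 2 phenotype classes has df = 2 − 1 = 1.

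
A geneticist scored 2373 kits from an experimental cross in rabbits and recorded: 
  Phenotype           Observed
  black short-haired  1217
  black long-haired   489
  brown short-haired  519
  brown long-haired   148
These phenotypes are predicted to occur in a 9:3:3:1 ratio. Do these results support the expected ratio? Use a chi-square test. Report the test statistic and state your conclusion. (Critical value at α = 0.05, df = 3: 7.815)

27.091; not consistent

The 9:3:3:1 ratio has 16 parts, so with N = 2373 the expected counts are:
  black short-haired: 2373 × 9/16 = 1334.8125
  black long-haired: 2373 × 3/16 = 444.9375
  brown short-haired: 2373 × 3/16 = 444.9375
  brown long-haired: 2373 × 1/16 = 148.3125
χ² = Σ (O − E)² / E
  black short-haired: (1217 − 1334.8125)² / 1334.8125 = 10.3983
  black long-haired: (489 − 444.9375)² / 444.9375 = 4.3635
  brown short-haired: (519 − 444.9375)² / 444.9375 = 12.3281
  brown long-haired: (148 − 148.3125)² / 148.3125 = 0.0007
χ² = 10.3983 + 4.3635 + 12.3281 + 0.0007 = 27.0906 ≈ 27.091
Degrees of freedom = 4 − 1 = 3; critical value at α = 0.05 is 7.815.
Since 27.091 > 7.815, we reject the null hypothesis — the data do not fit the 9:3:3:1 ratio.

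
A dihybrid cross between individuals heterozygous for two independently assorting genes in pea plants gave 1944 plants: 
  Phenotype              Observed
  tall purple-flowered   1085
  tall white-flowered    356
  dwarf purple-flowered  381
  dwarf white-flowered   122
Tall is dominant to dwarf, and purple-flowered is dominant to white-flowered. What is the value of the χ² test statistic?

1.013

A dihybrid F₂ with independent assortment and complete dominance at both loci gives a 9:3:3:1 phenotypic ratio.
The 9:3:3:1 ratio has 16 parts, so with N = 1944 the expected counts are:
  tall purple-flowered: 1944 × 9/16 = 1093.5
  tall white-flowered: 1944 × 3/16 = 364.5
  dwarf purple-flowered: 1944 × 3/16 = 364.5
  dwarf white-flowered: 1944 × 1/16 = 121.5
χ² = Σ (O − E)² / E
  tall purple-flowered: (1085 − 1093.5)² / 1093.5 = 0.0661
  tall white-flowered: (356 − 364.5)² / 364.5 = 0.1982
  dwarf purple-flowered: (381 − 364.5)² / 364.5 = 0.7469
  dwarf white-flowered: (122 − 121.5)² / 121.5 = 0.0021
χ² = 0.0661 + 0.1982 + 0.7469 + 0.0021 = 1.0133 ≈ 1.013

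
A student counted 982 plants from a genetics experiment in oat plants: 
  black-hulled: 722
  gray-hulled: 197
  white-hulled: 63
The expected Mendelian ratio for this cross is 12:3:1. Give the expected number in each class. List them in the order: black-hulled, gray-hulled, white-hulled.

Expected counts for N = 982 under a 12:3:1 ratio (total parts = 16):
  black-hulled: 982 × 12/16 = 736.5
  gray-hulled: 982 × 3/16 = 184.125
  white-hulled: 982 × 1/16 = 61.375

736.5, 184.125, 61.375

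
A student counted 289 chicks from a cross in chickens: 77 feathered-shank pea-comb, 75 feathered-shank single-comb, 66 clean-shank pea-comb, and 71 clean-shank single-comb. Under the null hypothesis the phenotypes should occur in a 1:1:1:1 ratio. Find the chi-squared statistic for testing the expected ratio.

Expected counts for N = 289 under a 1:1:1:1 ratio (total parts = 4):
  feathered-shank pea-comb: 289 × 1/4 = 72.25
  feathered-shank single-comb: 289 × 1/4 = 72.25
  clean-shank pea-comb: 289 × 1/4 = 72.25
  clean-shank single-comb: 289 × 1/4 = 72.25
χ² = Σ (O − E)² / E
  feathered-shank pea-comb: (77 − 72.25)² / 72.25 = 0.3123
  feathered-shank single-comb: (75 − 72.25)² / 72.25 = 0.1047
  clean-shank pea-comb: (66 − 72.25)² / 72.25 = 0.5407
  clean-shank single-comb: (71 − 72.25)² / 72.25 = 0.0216
χ² = 0.3123 + 0.1047 + 0.5407 + 0.0216 = 0.9793 ≈ 0.979

0.979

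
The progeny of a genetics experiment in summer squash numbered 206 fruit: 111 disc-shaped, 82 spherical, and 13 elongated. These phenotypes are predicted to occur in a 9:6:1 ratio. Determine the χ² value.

0.498

Expected counts for N = 206 under a 9:6:1 ratio (total parts = 16):
  disc-shaped: 206 × 9/16 = 115.875
  spherical: 206 × 6/16 = 77.25
  elongated: 206 × 1/16 = 12.875
χ² = Σ (O − E)² / E
  disc-shaped: (111 − 115.875)² / 115.875 = 0.2051
  spherical: (82 − 77.25)² / 77.25 = 0.2921
  elongated: (13 − 12.875)² / 12.875 = 0.0012
χ² = 0.2051 + 0.2921 + 0.0012 = 0.4984 ≈ 0.498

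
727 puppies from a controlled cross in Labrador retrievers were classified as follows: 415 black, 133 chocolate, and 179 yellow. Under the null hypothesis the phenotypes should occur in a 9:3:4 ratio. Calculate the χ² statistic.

Total ratio parts = 16. Expected numbers out of 727:
  black: 727 × 9/16 = 408.9375
  chocolate: 727 × 3/16 = 136.3125
  yellow: 727 × 4/16 = 181.75
χ² = Σ (O − E)² / E
  black: (415 − 408.9375)² / 408.9375 = 0.0899
  chocolate: (133 − 136.3125)² / 136.3125 = 0.0805
  yellow: (179 − 181.75)² / 181.75 = 0.0416
χ² = 0.0899 + 0.0805 + 0.0416 = 0.212

0.212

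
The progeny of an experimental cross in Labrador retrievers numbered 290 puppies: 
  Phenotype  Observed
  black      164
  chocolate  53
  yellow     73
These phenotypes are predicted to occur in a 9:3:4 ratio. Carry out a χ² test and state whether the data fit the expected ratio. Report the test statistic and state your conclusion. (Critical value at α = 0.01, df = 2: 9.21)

0.043; consistent

Under the 9:3:4 hypothesis (Σ ratio = 16, N = 290):
  black: 290 × 9/16 = 163.125
  chocolate: 290 × 3/16 = 54.375
  yellow: 290 × 4/16 = 72.5
χ² = Σ (O − E)² / E
  black: (164 − 163.125)² / 163.125 = 0.0047
  chocolate: (53 − 54.375)² / 54.375 = 0.0348
  yellow: (73 − 72.5)² / 72.5 = 0.0034
χ² = 0.0047 + 0.0348 + 0.0034 = 0.0429 ≈ 0.043
Degrees of freedom = 3 − 1 = 2; critical value at α = 0.01 is 9.21.
Since 0.043 < 9.21, we fail to reject the null hypothesis — the data are consistent with the 9:3:4 ratio.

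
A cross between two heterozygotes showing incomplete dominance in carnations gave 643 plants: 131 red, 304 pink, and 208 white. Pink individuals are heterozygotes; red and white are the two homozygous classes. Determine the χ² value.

With incomplete dominance, a heterozygote × heterozygote cross gives a 1:2:1 phenotypic ratio.
Expected counts for N = 643 under a 1:2:1 ratio (total parts = 4):
  red: 643 × 1/4 = 160.75
  pink: 643 × 2/4 = 321.5
  white: 643 × 1/4 = 160.75
χ² = Σ (O − E)² / E
  red: (131 − 160.75)² / 160.75 = 5.5058
  pink: (304 − 321.5)² / 321.5 = 0.9526
  white: (208 − 160.75)² / 160.75 = 13.8884
χ² = 5.5058 + 0.9526 + 13.8884 = 20.3468 ≈ 20.347

20.347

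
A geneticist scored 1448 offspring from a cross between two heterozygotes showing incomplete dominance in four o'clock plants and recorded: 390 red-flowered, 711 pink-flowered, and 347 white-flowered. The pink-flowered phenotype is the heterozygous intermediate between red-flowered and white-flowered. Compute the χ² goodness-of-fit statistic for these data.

With incomplete dominance, a heterozygote × heterozygote cross gives a 1:2:1 phenotypic ratio.
Under the 1:2:1 hypothesis (Σ ratio = 4, N = 1448):
  red-flowered: 1448 × 1/4 = 362
  pink-flowered: 1448 × 2/4 = 724
  white-flowered: 1448 × 1/4 = 362
χ² = Σ (O − E)² / E
  red-flowered: (390 − 362)² / 362 = 2.1657
  pink-flowered: (711 − 724)² / 724 = 0.2334
  white-flowered: (347 − 362)² / 362 = 0.6215
χ² = 2.1657 + 0.2334 + 0.6215 = 3.0206 ≈ 3.021

3.021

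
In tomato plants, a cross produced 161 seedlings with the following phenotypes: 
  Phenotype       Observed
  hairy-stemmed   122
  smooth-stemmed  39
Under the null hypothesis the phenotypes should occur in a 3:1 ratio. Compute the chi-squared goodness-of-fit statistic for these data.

0.052

Total ratio parts = 4. Expected numbers out of 161:
  hairy-stemmed: 161 × 3/4 = 120.75
  smooth-stemmed: 161 × 1/4 = 40.25
χ² = Σ (O − E)² / E
  hairy-stemmed: (122 − 120.75)² / 120.75 = 0.0129
  smooth-stemmed: (39 − 40.25)² / 40.25 = 0.0388
χ² = 0.0129 + 0.0388 = 0.0517 ≈ 0.052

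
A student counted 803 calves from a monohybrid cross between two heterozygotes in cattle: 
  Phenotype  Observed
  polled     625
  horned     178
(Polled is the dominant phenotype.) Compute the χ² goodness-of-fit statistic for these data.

For a monohybrid cross between heterozygotes with complete dominance, the expected phenotypic ratio is 3:1.
Under the 3:1 hypothesis (Σ ratio = 4, N = 803):
  polled: 803 × 3/4 = 602.25
  horned: 803 × 1/4 = 200.75
χ² = Σ (O − E)² / E
  polled: (625 − 602.25)² / 602.25 = 0.8594
  horned: (178 − 200.75)² / 200.75 = 2.5781
χ² = 0.8594 + 2.5781 = 3.4375 ≈ 3.438

3.438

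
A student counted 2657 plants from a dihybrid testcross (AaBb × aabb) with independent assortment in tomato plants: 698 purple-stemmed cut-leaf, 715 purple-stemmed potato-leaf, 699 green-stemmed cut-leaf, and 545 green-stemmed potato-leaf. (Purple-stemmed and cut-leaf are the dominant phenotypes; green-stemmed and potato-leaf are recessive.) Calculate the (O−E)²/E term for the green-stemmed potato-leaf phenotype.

A dihybrid testcross with independent assortment gives a 1:1:1:1 ratio.
The 1:1:1:1 ratio has 4 parts, so with N = 2657 the expected counts are:
  purple-stemmed cut-leaf: 2657 × 1/4 = 664.25
  purple-stemmed potato-leaf: 2657 × 1/4 = 664.25
  green-stemmed cut-leaf: 2657 × 1/4 = 664.25
  green-stemmed potato-leaf: 2657 × 1/4 = 664.25
Contribution of green-stemmed potato-leaf: (545 − 664.25)² / 664.25 = 21.4084

21.408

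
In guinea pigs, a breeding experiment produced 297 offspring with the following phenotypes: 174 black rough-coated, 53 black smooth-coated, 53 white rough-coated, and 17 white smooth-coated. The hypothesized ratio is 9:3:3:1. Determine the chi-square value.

Expected counts for N = 297 under a 9:3:3:1 ratio (total parts = 16):
  black rough-coated: 297 × 9/16 = 167.0625
  black smooth-coated: 297 × 3/16 = 55.6875
  white rough-coated: 297 × 3/16 = 55.6875
  white smooth-coated: 297 × 1/16 = 18.5625
χ² = Σ (O − E)² / E
  black rough-coated: (174 − 167.0625)² / 167.0625 = 0.2881
  black smooth-coated: (53 − 55.6875)² / 55.6875 = 0.1297
  white rough-coated: (53 − 55.6875)² / 55.6875 = 0.1297
  white smooth-coated: (17 − 18.5625)² / 18.5625 = 0.1315
χ² = 0.2881 + 0.1297 + 0.1297 + 0.1315 = 0.679

0.679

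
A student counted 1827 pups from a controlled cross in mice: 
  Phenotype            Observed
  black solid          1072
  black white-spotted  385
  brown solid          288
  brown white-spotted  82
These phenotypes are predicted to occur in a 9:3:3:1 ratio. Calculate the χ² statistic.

Expected counts for N = 1827 under a 9:3:3:1 ratio (total parts = 16):
  black solid: 1827 × 9/16 = 1027.6875
  black white-spotted: 1827 × 3/16 = 342.5625
  brown solid: 1827 × 3/16 = 342.5625
  brown white-spotted: 1827 × 1/16 = 114.1875
χ² = Σ (O − E)² / E
  black solid: (1072 − 1027.6875)² / 1027.6875 = 1.9107
  black white-spotted: (385 − 342.5625)² / 342.5625 = 5.2573
  brown solid: (288 − 342.5625)² / 342.5625 = 8.6906
  brown white-spotted: (82 − 114.1875)² / 114.1875 = 9.0731
χ² = 1.9107 + 5.2573 + 8.6906 + 9.0731 = 24.9317 ≈ 24.932

24.932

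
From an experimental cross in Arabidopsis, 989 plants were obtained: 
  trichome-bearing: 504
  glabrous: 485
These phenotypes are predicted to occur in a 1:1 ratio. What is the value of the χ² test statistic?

Under the 1:1 hypothesis (Σ ratio = 2, N = 989):
  trichome-bearing: 989 × 1/2 = 494.5
  glabrous: 989 × 1/2 = 494.5
χ² = Σ (O − E)² / E
  trichome-bearing: (504 − 494.5)² / 494.5 = 0.1825
  glabrous: (485 − 494.5)² / 494.5 = 0.1825
χ² = 0.1825 + 0.1825 = 0.365

0.365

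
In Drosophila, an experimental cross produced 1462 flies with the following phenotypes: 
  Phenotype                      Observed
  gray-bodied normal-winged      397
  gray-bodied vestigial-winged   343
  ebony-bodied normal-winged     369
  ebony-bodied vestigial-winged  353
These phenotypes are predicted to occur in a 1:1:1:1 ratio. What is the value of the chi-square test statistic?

Expected counts for N = 1462 under a 1:1:1:1 ratio (total parts = 4):
  gray-bodied normal-winged: 1462 × 1/4 = 365.5
  gray-bodied vestigial-winged: 1462 × 1/4 = 365.5
  ebony-bodied normal-winged: 1462 × 1/4 = 365.5
  ebony-bodied vestigial-winged: 1462 × 1/4 = 365.5
χ² = Σ (O − E)² / E
  gray-bodied normal-winged: (397 − 365.5)² / 365.5 = 2.7148
  gray-bodied vestigial-winged: (343 − 365.5)² / 365.5 = 1.3851
  ebony-bodied normal-winged: (369 − 365.5)² / 365.5 = 0.0335
  ebony-bodied vestigial-winged: (353 − 365.5)² / 365.5 = 0.4275
χ² = 2.7148 + 1.3851 + 0.0335 + 0.4275 = 4.5609 ≈ 4.561

4.561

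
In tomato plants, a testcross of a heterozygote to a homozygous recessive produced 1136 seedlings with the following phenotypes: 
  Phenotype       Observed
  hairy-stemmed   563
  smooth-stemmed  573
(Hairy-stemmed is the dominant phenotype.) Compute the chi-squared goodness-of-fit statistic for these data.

A testcross of a heterozygote (Aa × aa) gives a 1:1 phenotypic ratio.
The 1:1 ratio has 2 parts, so with N = 1136 the expected counts are:
  hairy-stemmed: 1136 × 1/2 = 568
  smooth-stemmed: 1136 × 1/2 = 568
χ² = Σ (O − E)² / E
  hairy-stemmed: (563 − 568)² / 568 = 0.0440
  smooth-stemmed: (573 − 568)² / 568 = 0.0440
χ² = 0.0440 + 0.0440 = 0.088

0.088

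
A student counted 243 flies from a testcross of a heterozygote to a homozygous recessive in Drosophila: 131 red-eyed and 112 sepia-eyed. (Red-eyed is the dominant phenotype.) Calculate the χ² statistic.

A testcross of a heterozygote (Aa × aa) gives a 1:1 phenotypic ratio.
Expected counts for N = 243 under a 1:1 ratio (total parts = 2):
  red-eyed: 243 × 1/2 = 121.5
  sepia-eyed: 243 × 1/2 = 121.5
χ² = Σ (O − E)² / E
  red-eyed: (131 − 121.5)² / 121.5 = 0.7428
  sepia-eyed: (112 − 121.5)² / 121.5 = 0.7428
χ² = 0.7428 + 0.7428 = 1.4856 ≈ 1.486

1.486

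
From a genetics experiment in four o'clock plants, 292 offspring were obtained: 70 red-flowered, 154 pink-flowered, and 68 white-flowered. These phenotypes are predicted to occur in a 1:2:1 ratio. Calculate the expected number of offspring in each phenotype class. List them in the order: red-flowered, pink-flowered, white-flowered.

Expected counts for N = 292 under a 1:2:1 ratio (total parts = 4):
  red-flowered: 292 × 1/4 = 73
  pink-flowered: 292 × 2/4 = 146
  white-flowered: 292 × 1/4 = 73

73, 146, 73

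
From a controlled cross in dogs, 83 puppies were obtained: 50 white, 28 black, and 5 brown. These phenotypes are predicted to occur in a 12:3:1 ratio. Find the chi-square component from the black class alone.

The 12:3:1 ratio has 16 parts, so with N = 83 the expected counts are:
  white: 83 × 12/16 = 62.25
  black: 83 × 3/16 = 15.5625
  brown: 83 × 1/16 = 5.1875
Contribution of black: (28 − 15.5625)² / 15.5625 = 9.9400

9.940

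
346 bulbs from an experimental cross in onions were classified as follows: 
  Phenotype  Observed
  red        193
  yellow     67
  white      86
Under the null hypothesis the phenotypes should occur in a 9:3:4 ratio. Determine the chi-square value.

0.086

Under the 9:3:4 hypothesis (Σ ratio = 16, N = 346):
  red: 346 × 9/16 = 194.625
  yellow: 346 × 3/16 = 64.875
  white: 346 × 4/16 = 86.5
χ² = Σ (O − E)² / E
  red: (193 − 194.625)² / 194.625 = 0.0136
  yellow: (67 − 64.875)² / 64.875 = 0.0696
  white: (86 − 86.5)² / 86.5 = 0.0029
χ² = 0.0136 + 0.0696 + 0.0029 = 0.0861 ≈ 0.086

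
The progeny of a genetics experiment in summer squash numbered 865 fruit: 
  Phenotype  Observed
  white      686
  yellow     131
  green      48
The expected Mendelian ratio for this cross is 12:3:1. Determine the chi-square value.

8.816

The 12:3:1 ratio has 16 parts, so with N = 865 the expected counts are:
  white: 865 × 12/16 = 648.75
  yellow: 865 × 3/16 = 162.1875
  green: 865 × 1/16 = 54.0625
χ² = Σ (O − E)² / E
  white: (686 − 648.75)² / 648.75 = 2.1388
  yellow: (131 − 162.1875)² / 162.1875 = 5.9971
  green: (48 − 54.0625)² / 54.0625 = 0.6798
χ² = 2.1388 + 5.9971 + 0.6798 = 8.8157 ≈ 8.816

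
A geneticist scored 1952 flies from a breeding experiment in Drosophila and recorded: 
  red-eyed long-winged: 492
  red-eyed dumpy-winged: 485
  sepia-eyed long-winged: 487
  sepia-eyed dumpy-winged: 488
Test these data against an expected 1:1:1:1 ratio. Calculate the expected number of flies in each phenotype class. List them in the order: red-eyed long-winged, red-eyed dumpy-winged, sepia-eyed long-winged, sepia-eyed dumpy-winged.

488, 488, 488, 488

Expected counts for N = 1952 under a 1:1:1:1 ratio (total parts = 4):
  red-eyed long-winged: 1952 × 1/4 = 488
  red-eyed dumpy-winged: 1952 × 1/4 = 488
  sepia-eyed long-winged: 1952 × 1/4 = 488
  sepia-eyed dumpy-winged: 1952 × 1/4 = 488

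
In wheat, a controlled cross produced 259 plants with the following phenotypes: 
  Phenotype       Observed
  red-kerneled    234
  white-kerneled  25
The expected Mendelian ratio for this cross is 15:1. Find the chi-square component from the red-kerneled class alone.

0.320

Total ratio parts = 16. Expected numbers out of 259:
  red-kerneled: 259 × 15/16 = 242.8125
  white-kerneled: 259 × 1/16 = 16.1875
Contribution of red-kerneled: (234 − 242.8125)² / 242.8125 = 0.3198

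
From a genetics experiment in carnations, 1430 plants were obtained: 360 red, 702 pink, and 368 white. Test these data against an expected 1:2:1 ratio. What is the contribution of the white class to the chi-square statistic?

The 1:2:1 ratio has 4 parts, so with N = 1430 the expected counts are:
  red: 1430 × 1/4 = 357.5
  pink: 1430 × 2/4 = 715
  white: 1430 × 1/4 = 357.5
Contribution of white: (368 − 357.5)² / 357.5 = 0.3084

0.308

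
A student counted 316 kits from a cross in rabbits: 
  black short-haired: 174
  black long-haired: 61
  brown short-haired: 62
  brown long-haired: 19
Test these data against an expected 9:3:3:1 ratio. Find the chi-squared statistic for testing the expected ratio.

0.287

Total ratio parts = 16. Expected numbers out of 316:
  black short-haired: 316 × 9/16 = 177.75
  black long-haired: 316 × 3/16 = 59.25
  brown short-haired: 316 × 3/16 = 59.25
  brown long-haired: 316 × 1/16 = 19.75
χ² = Σ (O − E)² / E
  black short-haired: (174 − 177.75)² / 177.75 = 0.0791
  black long-haired: (61 − 59.25)² / 59.25 = 0.0517
  brown short-haired: (62 − 59.25)² / 59.25 = 0.1276
  brown long-haired: (19 − 19.75)² / 19.75 = 0.0285
χ² = 0.0791 + 0.0517 + 0.1276 + 0.0285 = 0.2869 ≈ 0.287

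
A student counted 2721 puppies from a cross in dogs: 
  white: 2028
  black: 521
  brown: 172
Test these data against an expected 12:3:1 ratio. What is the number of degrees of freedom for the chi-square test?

2

A goodness-of-fit test with 3 phenotype classes has df = 3 − 1 = 2.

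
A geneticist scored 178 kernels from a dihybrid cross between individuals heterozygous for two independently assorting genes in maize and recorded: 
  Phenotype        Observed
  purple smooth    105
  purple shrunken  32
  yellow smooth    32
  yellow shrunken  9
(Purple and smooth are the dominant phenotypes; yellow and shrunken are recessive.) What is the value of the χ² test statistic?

A dihybrid F₂ with independent assortment and complete dominance at both loci gives a 9:3:3:1 phenotypic ratio.
Expected counts for N = 178 under a 9:3:3:1 ratio (total parts = 16):
  purple smooth: 178 × 9/16 = 100.125
  purple shrunken: 178 × 3/16 = 33.375
  yellow smooth: 178 × 3/16 = 33.375
  yellow shrunken: 178 × 1/16 = 11.125
χ² = Σ (O − E)² / E
  purple smooth: (105 − 100.125)² / 100.125 = 0.2374
  purple shrunken: (32 − 33.375)² / 33.375 = 0.0566
  yellow smooth: (32 − 33.375)² / 33.375 = 0.0566
  yellow shrunken: (9 − 11.125)² / 11.125 = 0.4059
χ² = 0.2374 + 0.0566 + 0.0566 + 0.4059 = 0.7565 ≈ 0.757

0.757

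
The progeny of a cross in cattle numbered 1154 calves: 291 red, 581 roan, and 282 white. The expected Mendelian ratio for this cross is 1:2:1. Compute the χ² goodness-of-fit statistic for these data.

Under the 1:2:1 hypothesis (Σ ratio = 4, N = 1154):
  red: 1154 × 1/4 = 288.5
  roan: 1154 × 2/4 = 577
  white: 1154 × 1/4 = 288.5
χ² = Σ (O − E)² / E
  red: (291 − 288.5)² / 288.5 = 0.0217
  roan: (581 − 577)² / 577 = 0.0277
  white: (282 − 288.5)² / 288.5 = 0.1464
χ² = 0.0217 + 0.0277 + 0.1464 = 0.1958 ≈ 0.196

0.196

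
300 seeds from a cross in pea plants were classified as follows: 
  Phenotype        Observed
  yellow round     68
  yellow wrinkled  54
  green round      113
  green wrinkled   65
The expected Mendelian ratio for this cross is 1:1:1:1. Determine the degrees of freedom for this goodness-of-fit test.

3

A goodness-of-fit test with 4 phenotype classes has df = 4 − 1 = 3.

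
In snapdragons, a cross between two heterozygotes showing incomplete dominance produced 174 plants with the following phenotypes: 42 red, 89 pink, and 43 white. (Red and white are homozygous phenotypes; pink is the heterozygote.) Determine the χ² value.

With incomplete dominance, a heterozygote × heterozygote cross gives a 1:2:1 phenotypic ratio.
Total ratio parts = 4. Expected numbers out of 174:
  red: 174 × 1/4 = 43.5
  pink: 174 × 2/4 = 87
  white: 174 × 1/4 = 43.5
χ² = Σ (O − E)² / E
  red: (42 − 43.5)² / 43.5 = 0.0517
  pink: (89 − 87)² / 87 = 0.0460
  white: (43 − 43.5)² / 43.5 = 0.0057
χ² = 0.0517 + 0.0460 + 0.0057 = 0.1034 ≈ 0.103

0.103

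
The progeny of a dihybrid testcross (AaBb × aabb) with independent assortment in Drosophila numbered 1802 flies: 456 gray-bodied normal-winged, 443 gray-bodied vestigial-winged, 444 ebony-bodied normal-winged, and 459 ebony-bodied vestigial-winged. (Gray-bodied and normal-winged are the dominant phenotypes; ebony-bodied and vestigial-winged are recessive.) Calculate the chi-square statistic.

0.446

A dihybrid testcross with independent assortment gives a 1:1:1:1 ratio.
Total ratio parts = 4. Expected numbers out of 1802:
  gray-bodied normal-winged: 1802 × 1/4 = 450.5
  gray-bodied vestigial-winged: 1802 × 1/4 = 450.5
  ebony-bodied normal-winged: 1802 × 1/4 = 450.5
  ebony-bodied vestigial-winged: 1802 × 1/4 = 450.5
χ² = Σ (O − E)² / E
  gray-bodied normal-winged: (456 − 450.5)² / 450.5 = 0.0671
  gray-bodied vestigial-winged: (443 − 450.5)² / 450.5 = 0.1249
  ebony-bodied normal-winged: (444 − 450.5)² / 450.5 = 0.0938
  ebony-bodied vestigial-winged: (459 − 450.5)² / 450.5 = 0.1604
χ² = 0.0671 + 0.1249 + 0.0938 + 0.1604 = 0.4462 ≈ 0.446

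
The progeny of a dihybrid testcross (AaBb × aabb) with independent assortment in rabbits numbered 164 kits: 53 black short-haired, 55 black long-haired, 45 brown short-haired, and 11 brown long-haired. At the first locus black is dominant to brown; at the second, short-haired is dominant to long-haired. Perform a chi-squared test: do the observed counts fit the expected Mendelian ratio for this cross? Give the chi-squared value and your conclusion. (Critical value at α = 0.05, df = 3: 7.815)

30.634; not consistent

A dihybrid testcross with independent assortment gives a 1:1:1:1 ratio.
The 1:1:1:1 ratio has 4 parts, so with N = 164 the expected counts are:
  black short-haired: 164 × 1/4 = 41
  black long-haired: 164 × 1/4 = 41
  brown short-haired: 164 × 1/4 = 41
  brown long-haired: 164 × 1/4 = 41
χ² = Σ (O − E)² / E
  black short-haired: (53 − 41)² / 41 = 3.5122
  black long-haired: (55 − 41)² / 41 = 4.7805
  brown short-haired: (45 − 41)² / 41 = 0.3902
  brown long-haired: (11 − 41)² / 41 = 21.9512
χ² = 3.5122 + 4.7805 + 0.3902 + 21.9512 = 30.6341 ≈ 30.634
Degrees of freedom = 4 − 1 = 3; critical value at α = 0.05 is 7.815.
Since 30.634 > 7.815, we reject the null hypothesis — the data do not fit the 1:1:1:1 ratio.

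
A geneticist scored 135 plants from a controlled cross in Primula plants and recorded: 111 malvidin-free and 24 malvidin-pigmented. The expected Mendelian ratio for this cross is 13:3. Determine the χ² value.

0.084

Total ratio parts = 16. Expected numbers out of 135:
  malvidin-free: 135 × 13/16 = 109.6875
  malvidin-pigmented: 135 × 3/16 = 25.3125
χ² = Σ (O − E)² / E
  malvidin-free: (111 − 109.6875)² / 109.6875 = 0.0157
  malvidin-pigmented: (24 − 25.3125)² / 25.3125 = 0.0681
χ² = 0.0157 + 0.0681 = 0.0838 ≈ 0.084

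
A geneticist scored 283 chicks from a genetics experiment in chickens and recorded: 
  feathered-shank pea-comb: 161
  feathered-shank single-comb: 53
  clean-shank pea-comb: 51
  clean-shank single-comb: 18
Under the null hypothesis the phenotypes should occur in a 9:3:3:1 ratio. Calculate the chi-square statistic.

The 9:3:3:1 ratio has 16 parts, so with N = 283 the expected counts are:
  feathered-shank pea-comb: 283 × 9/16 = 159.1875
  feathered-shank single-comb: 283 × 3/16 = 53.0625
  clean-shank pea-comb: 283 × 3/16 = 53.0625
  clean-shank single-comb: 283 × 1/16 = 17.6875
χ² = Σ (O − E)² / E
  feathered-shank pea-comb: (161 − 159.1875)² / 159.1875 = 0.0206
  feathered-shank single-comb: (53 − 53.0625)² / 53.0625 = 0.0001
  clean-shank pea-comb: (51 − 53.0625)² / 53.0625 = 0.0802
  clean-shank single-comb: (18 − 17.6875)² / 17.6875 = 0.0055
χ² = 0.0206 + 0.0001 + 0.0802 + 0.0055 = 0.1064 ≈ 0.106

0.106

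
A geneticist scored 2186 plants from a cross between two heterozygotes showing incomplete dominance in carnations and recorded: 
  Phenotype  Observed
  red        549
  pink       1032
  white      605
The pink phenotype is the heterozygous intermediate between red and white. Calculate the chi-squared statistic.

9.678

With incomplete dominance, a heterozygote × heterozygote cross gives a 1:2:1 phenotypic ratio.
Total ratio parts = 4. Expected numbers out of 2186:
  red: 2186 × 1/4 = 546.5
  pink: 2186 × 2/4 = 1093
  white: 2186 × 1/4 = 546.5
χ² = Σ (O − E)² / E
  red: (549 − 546.5)² / 546.5 = 0.0114
  pink: (1032 − 1093)² / 1093 = 3.4044
  white: (605 − 546.5)² / 546.5 = 6.2621
χ² = 0.0114 + 3.4044 + 6.2621 = 9.6779 ≈ 9.678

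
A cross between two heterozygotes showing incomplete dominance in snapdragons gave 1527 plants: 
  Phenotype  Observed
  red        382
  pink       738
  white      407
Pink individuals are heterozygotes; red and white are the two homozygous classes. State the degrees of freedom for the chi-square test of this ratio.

With incomplete dominance, a heterozygote × heterozygote cross gives a 1:2:1 phenotypic ratio.
A goodness-of-fit test with 3 phenotype classes has df = 3 − 1 = 2.

2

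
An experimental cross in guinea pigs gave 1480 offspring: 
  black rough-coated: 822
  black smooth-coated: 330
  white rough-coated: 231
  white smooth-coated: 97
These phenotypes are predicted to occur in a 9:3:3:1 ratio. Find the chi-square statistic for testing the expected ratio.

The 9:3:3:1 ratio has 16 parts, so with N = 1480 the expected counts are:
  black rough-coated: 1480 × 9/16 = 832.5
  black smooth-coated: 1480 × 3/16 = 277.5
  white rough-coated: 1480 × 3/16 = 277.5
  white smooth-coated: 1480 × 1/16 = 92.5
χ² = Σ (O − E)² / E
  black rough-coated: (822 − 832.5)² / 832.5 = 0.1324
  black smooth-coated: (330 − 277.5)² / 277.5 = 9.9324
  white rough-coated: (231 − 277.5)² / 277.5 = 7.7919
  white smooth-coated: (97 − 92.5)² / 92.5 = 0.2189
χ² = 0.1324 + 9.9324 + 7.7919 + 0.2189 = 18.0756 ≈ 18.076

18.076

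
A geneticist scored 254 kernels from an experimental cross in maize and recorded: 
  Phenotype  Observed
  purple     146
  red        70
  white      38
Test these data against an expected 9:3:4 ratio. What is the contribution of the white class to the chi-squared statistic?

Total ratio parts = 16. Expected numbers out of 254:
  purple: 254 × 9/16 = 142.875
  red: 254 × 3/16 = 47.625
  white: 254 × 4/16 = 63.5
Contribution of white: (38 − 63.5)² / 63.5 = 10.2402

10.240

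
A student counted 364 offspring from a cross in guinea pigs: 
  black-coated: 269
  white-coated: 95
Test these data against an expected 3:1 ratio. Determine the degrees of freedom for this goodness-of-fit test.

A goodness-of-fit test with 2 phenotype classes has df = 2 − 1 = 1.

1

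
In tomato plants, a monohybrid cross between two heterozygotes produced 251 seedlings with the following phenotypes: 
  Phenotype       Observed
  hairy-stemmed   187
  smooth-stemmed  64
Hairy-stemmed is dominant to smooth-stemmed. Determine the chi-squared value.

0.033

For a monohybrid cross between heterozygotes with complete dominance, the expected phenotypic ratio is 3:1.
Total ratio parts = 4. Expected numbers out of 251:
  hairy-stemmed: 251 × 3/4 = 188.25
  smooth-stemmed: 251 × 1/4 = 62.75
χ² = Σ (O − E)² / E
  hairy-stemmed: (187 − 188.25)² / 188.25 = 0.0083
  smooth-stemmed: (64 − 62.75)² / 62.75 = 0.0249
χ² = 0.0083 + 0.0249 = 0.0332 ≈ 0.033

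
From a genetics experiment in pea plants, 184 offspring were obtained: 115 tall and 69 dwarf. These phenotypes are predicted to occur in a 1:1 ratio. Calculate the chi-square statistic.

Under the 1:1 hypothesis (Σ ratio = 2, N = 184):
  tall: 184 × 1/2 = 92
  dwarf: 184 × 1/2 = 92
χ² = Σ (O − E)² / E
  tall: (115 − 92)² / 92 = 5.7500
  dwarf: (69 − 92)² / 92 = 5.7500
χ² = 5.7500 + 5.7500 = 11.500

11.500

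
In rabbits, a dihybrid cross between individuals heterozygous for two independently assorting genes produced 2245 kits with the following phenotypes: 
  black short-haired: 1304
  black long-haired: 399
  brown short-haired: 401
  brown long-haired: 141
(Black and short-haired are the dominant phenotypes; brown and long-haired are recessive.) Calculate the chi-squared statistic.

A dihybrid F₂ with independent assortment and complete dominance at both loci gives a 9:3:3:1 phenotypic ratio.
Total ratio parts = 16. Expected numbers out of 2245:
  black short-haired: 2245 × 9/16 = 1262.8125
  black long-haired: 2245 × 3/16 = 420.9375
  brown short-haired: 2245 × 3/16 = 420.9375
  brown long-haired: 2245 × 1/16 = 140.3125
χ² = Σ (O − E)² / E
  black short-haired: (1304 − 1262.8125)² / 1262.8125 = 1.3434
  black long-haired: (399 − 420.9375)² / 420.9375 = 1.1433
  brown short-haired: (401 − 420.9375)² / 420.9375 = 0.9443
  brown long-haired: (141 − 140.3125)² / 140.3125 = 0.0034
χ² = 1.3434 + 1.1433 + 0.9443 + 0.0034 = 3.4344 ≈ 3.434

3.434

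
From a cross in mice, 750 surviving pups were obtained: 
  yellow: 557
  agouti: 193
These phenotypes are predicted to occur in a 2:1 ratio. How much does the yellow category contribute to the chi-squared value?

6.498

The 2:1 ratio has 3 parts, so with N = 750 the expected counts are:
  yellow: 750 × 2/3 = 500
  agouti: 750 × 1/3 = 250
Contribution of yellow: (557 − 500)² / 500 = 6.4980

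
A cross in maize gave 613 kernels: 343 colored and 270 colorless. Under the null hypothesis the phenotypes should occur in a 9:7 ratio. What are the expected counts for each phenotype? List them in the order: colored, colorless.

344.8125, 268.1875

The 9:7 ratio has 16 parts, so with N = 613 the expected counts are:
  colored: 613 × 9/16 = 344.8125
  colorless: 613 × 7/16 = 268.1875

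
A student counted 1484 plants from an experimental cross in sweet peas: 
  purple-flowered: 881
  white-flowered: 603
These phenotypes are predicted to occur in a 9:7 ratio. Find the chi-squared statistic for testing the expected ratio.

Total ratio parts = 16. Expected numbers out of 1484:
  purple-flowered: 1484 × 9/16 = 834.75
  white-flowered: 1484 × 7/16 = 649.25
χ² = Σ (O − E)² / E
  purple-flowered: (881 − 834.75)² / 834.75 = 2.5625
  white-flowered: (603 − 649.25)² / 649.25 = 3.2947
χ² = 2.5625 + 3.2947 = 5.8572 ≈ 5.857

5.857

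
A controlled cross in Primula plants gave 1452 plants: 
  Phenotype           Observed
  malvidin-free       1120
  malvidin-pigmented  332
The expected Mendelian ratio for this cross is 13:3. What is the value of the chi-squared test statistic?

Under the 13:3 hypothesis (Σ ratio = 16, N = 1452):
  malvidin-free: 1452 × 13/16 = 1179.75
  malvidin-pigmented: 1452 × 3/16 = 272.25
χ² = Σ (O − E)² / E
  malvidin-free: (1120 − 1179.75)² / 1179.75 = 3.0261
  malvidin-pigmented: (332 − 272.25)² / 272.25 = 13.1132
χ² = 3.0261 + 13.1132 = 16.1393 ≈ 16.139

16.139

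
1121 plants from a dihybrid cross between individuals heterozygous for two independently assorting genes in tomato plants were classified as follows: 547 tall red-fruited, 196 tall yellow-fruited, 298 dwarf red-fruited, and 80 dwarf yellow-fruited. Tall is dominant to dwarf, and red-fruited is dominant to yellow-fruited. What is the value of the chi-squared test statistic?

50.127

A dihybrid F₂ with independent assortment and complete dominance at both loci gives a 9:3:3:1 phenotypic ratio.
Expected counts for N = 1121 under a 9:3:3:1 ratio (total parts = 16):
  tall red-fruited: 1121 × 9/16 = 630.5625
  tall yellow-fruited: 1121 × 3/16 = 210.1875
  dwarf red-fruited: 1121 × 3/16 = 210.1875
  dwarf yellow-fruited: 1121 × 1/16 = 70.0625
χ² = Σ (O − E)² / E
  tall red-fruited: (547 − 630.5625)² / 630.5625 = 11.0737
  tall yellow-fruited: (196 − 210.1875)² / 210.1875 = 0.9576
  dwarf red-fruited: (298 − 210.1875)² / 210.1875 = 36.6865
  dwarf yellow-fruited: (80 − 70.0625)² / 70.0625 = 1.4095
χ² = 11.0737 + 0.9576 + 36.6865 + 1.4095 = 50.1273 ≈ 50.127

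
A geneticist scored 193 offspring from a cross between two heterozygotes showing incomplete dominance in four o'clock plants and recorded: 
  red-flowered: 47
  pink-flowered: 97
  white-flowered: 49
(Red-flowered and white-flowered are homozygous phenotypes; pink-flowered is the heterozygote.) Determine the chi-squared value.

With incomplete dominance, a heterozygote × heterozygote cross gives a 1:2:1 phenotypic ratio.
Total ratio parts = 4. Expected numbers out of 193:
  red-flowered: 193 × 1/4 = 48.25
  pink-flowered: 193 × 2/4 = 96.5
  white-flowered: 193 × 1/4 = 48.25
χ² = Σ (O − E)² / E
  red-flowered: (47 − 48.25)² / 48.25 = 0.0324
  pink-flowered: (97 − 96.5)² / 96.5 = 0.0026
  white-flowered: (49 − 48.25)² / 48.25 = 0.0117
χ² = 0.0324 + 0.0026 + 0.0117 = 0.0467 ≈ 0.047

0.047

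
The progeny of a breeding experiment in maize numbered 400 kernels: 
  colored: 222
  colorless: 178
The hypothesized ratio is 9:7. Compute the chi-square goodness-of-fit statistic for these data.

0.091

Total ratio parts = 16. Expected numbers out of 400:
  colored: 400 × 9/16 = 225
  colorless: 400 × 7/16 = 175
χ² = Σ (O − E)² / E
  colored: (222 − 225)² / 225 = 0.0400
  colorless: (178 − 175)² / 175 = 0.0514
χ² = 0.0400 + 0.0514 = 0.0914 ≈ 0.091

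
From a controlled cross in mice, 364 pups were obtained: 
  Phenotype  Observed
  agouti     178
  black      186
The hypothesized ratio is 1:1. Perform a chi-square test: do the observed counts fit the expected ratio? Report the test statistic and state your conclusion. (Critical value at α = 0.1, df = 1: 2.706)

0.176; consistent

The 1:1 ratio has 2 parts, so with N = 364 the expected counts are:
  agouti: 364 × 1/2 = 182
  black: 364 × 1/2 = 182
χ² = Σ (O − E)² / E
  agouti: (178 − 182)² / 182 = 0.0879
  black: (186 − 182)² / 182 = 0.0879
χ² = 0.0879 + 0.0879 = 0.1758 ≈ 0.176
Degrees of freedom = 2 − 1 = 1; critical value at α = 0.1 is 2.706.
Since 0.176 < 2.706, we fail to reject the null hypothesis — the data are consistent with the 1:1 ratio.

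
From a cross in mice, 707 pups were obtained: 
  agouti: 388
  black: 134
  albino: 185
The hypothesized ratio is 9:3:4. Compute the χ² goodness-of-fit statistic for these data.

Total ratio parts = 16. Expected numbers out of 707:
  agouti: 707 × 9/16 = 397.6875
  black: 707 × 3/16 = 132.5625
  albino: 707 × 4/16 = 176.75
χ² = Σ (O − E)² / E
  agouti: (388 − 397.6875)² / 397.6875 = 0.2360
  black: (134 − 132.5625)² / 132.5625 = 0.0156
  albino: (185 − 176.75)² / 176.75 = 0.3851
χ² = 0.2360 + 0.0156 + 0.3851 = 0.6367 ≈ 0.637

0.637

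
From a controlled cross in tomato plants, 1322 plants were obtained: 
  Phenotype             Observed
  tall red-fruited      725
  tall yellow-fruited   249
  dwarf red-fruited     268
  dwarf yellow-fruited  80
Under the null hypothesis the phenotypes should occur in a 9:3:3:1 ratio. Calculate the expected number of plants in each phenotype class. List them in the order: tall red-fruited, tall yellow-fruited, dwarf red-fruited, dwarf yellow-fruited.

743.625, 247.875, 247.875, 82.625

The 9:3:3:1 ratio has 16 parts, so with N = 1322 the expected counts are:
  tall red-fruited: 1322 × 9/16 = 743.625
  tall yellow-fruited: 1322 × 3/16 = 247.875
  dwarf red-fruited: 1322 × 3/16 = 247.875
  dwarf yellow-fruited: 1322 × 1/16 = 82.625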